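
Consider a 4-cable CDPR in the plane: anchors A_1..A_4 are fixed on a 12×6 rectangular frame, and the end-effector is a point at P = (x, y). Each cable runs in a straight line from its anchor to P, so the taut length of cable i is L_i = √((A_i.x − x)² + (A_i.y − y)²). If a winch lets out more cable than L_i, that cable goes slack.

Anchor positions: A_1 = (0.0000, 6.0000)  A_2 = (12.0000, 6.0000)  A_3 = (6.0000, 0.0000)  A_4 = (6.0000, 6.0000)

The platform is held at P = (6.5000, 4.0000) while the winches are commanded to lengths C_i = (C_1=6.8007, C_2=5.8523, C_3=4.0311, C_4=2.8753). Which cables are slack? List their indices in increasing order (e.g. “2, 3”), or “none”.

cable 1: √((-6.5000)²+(2.0000)²)=6.8007, C_1=6.8007: taut
cable 2: √((5.5000)²+(2.0000)²)=5.8523, C_2=5.8523: taut
cable 3: √((-0.5000)²+(-4.0000)²)=4.0311, C_3=4.0311: taut
cable 4: √((-0.5000)²+(2.0000)²)=2.0616, C_4=2.8753: slack

4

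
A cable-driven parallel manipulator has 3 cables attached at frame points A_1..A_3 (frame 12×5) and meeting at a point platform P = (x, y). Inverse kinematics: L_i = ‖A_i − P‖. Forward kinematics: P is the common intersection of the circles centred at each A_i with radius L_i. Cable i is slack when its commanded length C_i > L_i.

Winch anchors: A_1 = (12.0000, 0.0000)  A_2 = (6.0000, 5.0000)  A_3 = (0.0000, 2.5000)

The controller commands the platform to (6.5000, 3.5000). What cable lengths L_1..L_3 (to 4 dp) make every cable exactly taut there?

cable 1: Δx=5.5000, Δy=-3.5000; L_1 = √(Δx²+Δy²) = 6.5192
cable 2: Δx=-0.5000, Δy=1.5000; L_2 = √(Δx²+Δy²) = 1.5811
cable 3: Δx=-6.5000, Δy=-1.0000; L_3 = √(Δx²+Δy²) = 6.5765

(6.5192, 1.5811, 6.5765)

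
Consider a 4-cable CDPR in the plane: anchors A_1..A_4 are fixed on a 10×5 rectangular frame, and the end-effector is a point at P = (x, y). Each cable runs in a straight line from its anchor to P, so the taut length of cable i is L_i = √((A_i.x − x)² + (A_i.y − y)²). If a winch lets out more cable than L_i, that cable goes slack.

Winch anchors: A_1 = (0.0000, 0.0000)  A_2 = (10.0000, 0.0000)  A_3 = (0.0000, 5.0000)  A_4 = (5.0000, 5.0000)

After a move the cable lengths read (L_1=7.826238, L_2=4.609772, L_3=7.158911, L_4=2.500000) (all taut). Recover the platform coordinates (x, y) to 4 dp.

circle eqns → linear via eq_j − eq_1; set k_j = A_j·A_j − L_j²
k_1 = 0.0000+0.0000−61.2500 = -61.2500
-20.0000·x + 0.0000·y = k_1−k_2 = -140.0000
0.0000·x − 10.0000·y = k_1−k_3 = -35.0000
-10.0000·x − 10.0000·y = k_1−k_4 = -105.0000
solve first two rows → x=7.0000, y=3.5000
check cable 4: ‖A_4−P‖² = 6.2500 ≈ L_4² = 6.2500 ✓

(7.0000, 3.5000)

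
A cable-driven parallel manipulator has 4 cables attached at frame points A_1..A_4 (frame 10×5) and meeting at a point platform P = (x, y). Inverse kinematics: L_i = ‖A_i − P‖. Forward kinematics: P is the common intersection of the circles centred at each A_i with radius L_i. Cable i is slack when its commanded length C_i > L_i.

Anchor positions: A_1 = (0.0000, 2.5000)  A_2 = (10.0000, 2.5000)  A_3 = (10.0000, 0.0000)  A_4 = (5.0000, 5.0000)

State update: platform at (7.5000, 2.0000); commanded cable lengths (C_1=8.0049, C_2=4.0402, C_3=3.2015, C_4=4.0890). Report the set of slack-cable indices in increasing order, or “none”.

cable 1: √((-7.5000)²+(0.5000)²)=7.5166, C_1=8.0049: slack
cable 2: √((2.5000)²+(0.5000)²)=2.5495, C_2=4.0402: slack
cable 3: √((2.5000)²+(-2.0000)²)=3.2016, C_3=3.2015: taut
cable 4: √((-2.5000)²+(3.0000)²)=3.9051, C_4=4.0890: slack

1, 2, 4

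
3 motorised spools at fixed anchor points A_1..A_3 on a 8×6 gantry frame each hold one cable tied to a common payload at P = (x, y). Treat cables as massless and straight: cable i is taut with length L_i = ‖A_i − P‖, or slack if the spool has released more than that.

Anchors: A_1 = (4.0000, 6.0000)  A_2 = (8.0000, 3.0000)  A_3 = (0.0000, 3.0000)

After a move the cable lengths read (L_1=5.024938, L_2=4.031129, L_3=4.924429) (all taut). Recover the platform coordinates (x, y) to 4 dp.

expand ‖A_i−P‖²=L_i² and subtract eq 1 (k_i ≔ ‖A_i‖²−L_i²)
k_1 = 16.0000+36.0000−25.2500 = 26.7500
eq1−eq2 → [-8.0000  6.0000]·P = -30.0000
eq1−eq3 → [8.0000  6.0000]·P = 42.0000
2×2 solve → P = (4.5000, 1.0000)

(4.5000, 1.0000)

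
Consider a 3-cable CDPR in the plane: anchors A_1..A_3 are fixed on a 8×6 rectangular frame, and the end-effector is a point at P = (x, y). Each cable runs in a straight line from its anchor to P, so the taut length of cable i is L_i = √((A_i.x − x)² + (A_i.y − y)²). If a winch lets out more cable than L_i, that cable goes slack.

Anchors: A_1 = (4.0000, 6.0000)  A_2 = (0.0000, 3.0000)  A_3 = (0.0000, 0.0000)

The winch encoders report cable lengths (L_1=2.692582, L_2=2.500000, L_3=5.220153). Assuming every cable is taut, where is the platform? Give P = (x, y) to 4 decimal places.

(1.5000, 5.0000)

circle eqns → linear via eq_j − eq_1; set c_j = A_j·A_j − L_j²
c_1 = 16.0000+36.0000−7.2500 = 44.7500
8.0000·x + 6.0000·y = c_1−c_2 = 42.0000
8.0000·x + 12.0000·y = c_1−c_3 = 72.0000
solve first two rows → x=1.5000, y=5.0000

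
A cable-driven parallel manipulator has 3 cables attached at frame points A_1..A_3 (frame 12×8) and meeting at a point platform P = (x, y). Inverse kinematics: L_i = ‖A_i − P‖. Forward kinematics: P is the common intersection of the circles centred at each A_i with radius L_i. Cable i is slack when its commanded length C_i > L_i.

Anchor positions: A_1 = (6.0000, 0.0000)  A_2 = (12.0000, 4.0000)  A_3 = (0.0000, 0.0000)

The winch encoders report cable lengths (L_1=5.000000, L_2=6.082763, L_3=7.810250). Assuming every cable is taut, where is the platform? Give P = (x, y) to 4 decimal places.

each cable: (A_i−P)·(A_i−P) = L_i²; let c_i = ‖A_i‖²−L_i²
c_1 = 36.0000+0.0000−25.0000 = 11.0000
row 1: -12.0000x − 8.0000y = -112.0000  (c_2=123.0000)
row 2: 12.0000x + 0.0000y = 72.0000  (c_3=-61.0000)
Cramer on rows 1–2 → x = 6.0000, y = 5.0000

(6.0000, 5.0000)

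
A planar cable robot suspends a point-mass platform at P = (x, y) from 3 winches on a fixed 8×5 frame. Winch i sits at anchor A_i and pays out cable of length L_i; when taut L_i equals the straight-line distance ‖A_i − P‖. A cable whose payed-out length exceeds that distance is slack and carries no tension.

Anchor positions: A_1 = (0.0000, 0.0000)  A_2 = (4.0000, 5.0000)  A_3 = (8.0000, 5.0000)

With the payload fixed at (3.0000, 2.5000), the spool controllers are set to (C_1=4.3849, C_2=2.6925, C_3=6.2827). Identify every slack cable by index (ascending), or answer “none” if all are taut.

i=1: geometric 3.9051 vs commanded 4.3849 ⇒ slack
i=2: geometric 2.6926 vs commanded 2.6925 ⇒ taut
i=3: geometric 5.5902 vs commanded 6.2827 ⇒ slack

1, 3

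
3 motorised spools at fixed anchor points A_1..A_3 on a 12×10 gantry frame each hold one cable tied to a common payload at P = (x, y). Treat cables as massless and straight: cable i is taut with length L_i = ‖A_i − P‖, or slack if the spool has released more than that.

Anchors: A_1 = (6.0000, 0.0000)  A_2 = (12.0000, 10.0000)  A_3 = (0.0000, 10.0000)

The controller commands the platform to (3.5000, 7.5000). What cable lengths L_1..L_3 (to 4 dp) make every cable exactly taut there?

(7.9057, 8.8600, 4.3012)

L_1 = √((6.0000−3.5000)² + (0.0000−7.5000)²) = 7.9057
L_2 = √((12.0000−3.5000)² + (10.0000−7.5000)²) = 8.8600
L_3 = √((0.0000−3.5000)² + (10.0000−7.5000)²) = 4.3012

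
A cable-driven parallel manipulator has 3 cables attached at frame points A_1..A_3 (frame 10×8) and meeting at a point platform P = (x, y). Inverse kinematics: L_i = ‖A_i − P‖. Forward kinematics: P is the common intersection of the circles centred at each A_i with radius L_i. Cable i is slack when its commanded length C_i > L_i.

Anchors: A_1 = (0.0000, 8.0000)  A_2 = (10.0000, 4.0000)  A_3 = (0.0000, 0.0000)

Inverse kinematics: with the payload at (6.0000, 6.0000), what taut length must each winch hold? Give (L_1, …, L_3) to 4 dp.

(6.3246, 4.4721, 8.4853)

cable 1: Δx=-6.0000, Δy=2.0000; L_1 = √(Δx²+Δy²) = 6.3246
cable 2: Δx=4.0000, Δy=-2.0000; L_2 = √(Δx²+Δy²) = 4.4721
cable 3: Δx=-6.0000, Δy=-6.0000; L_3 = √(Δx²+Δy²) = 8.4853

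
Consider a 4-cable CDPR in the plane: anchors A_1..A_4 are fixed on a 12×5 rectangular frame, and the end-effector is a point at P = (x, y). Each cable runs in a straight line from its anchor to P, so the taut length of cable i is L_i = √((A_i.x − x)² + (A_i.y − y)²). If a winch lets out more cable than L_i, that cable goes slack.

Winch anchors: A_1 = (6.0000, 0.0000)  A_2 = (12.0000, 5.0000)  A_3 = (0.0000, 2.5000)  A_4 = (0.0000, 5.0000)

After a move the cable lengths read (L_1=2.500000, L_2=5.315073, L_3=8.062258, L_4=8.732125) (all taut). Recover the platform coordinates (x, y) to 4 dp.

(8.0000, 1.5000)

expand ‖A_i−P‖²=L_i² and subtract eq 1 (c_i ≔ ‖A_i‖²−L_i²)
c_1 = 36.0000+0.0000−6.2500 = 29.7500
eq1−eq2 → [-12.0000  -10.0000]·P = -111.0000
eq1−eq3 → [12.0000  -5.0000]·P = 88.5000
eq1−eq4 → [12.0000  -10.0000]·P = 81.0000
2×2 solve → P = (8.0000, 1.5000)
check cable 4: ‖A_4−P‖² = 76.2500 ≈ L_4² = 76.2500 ✓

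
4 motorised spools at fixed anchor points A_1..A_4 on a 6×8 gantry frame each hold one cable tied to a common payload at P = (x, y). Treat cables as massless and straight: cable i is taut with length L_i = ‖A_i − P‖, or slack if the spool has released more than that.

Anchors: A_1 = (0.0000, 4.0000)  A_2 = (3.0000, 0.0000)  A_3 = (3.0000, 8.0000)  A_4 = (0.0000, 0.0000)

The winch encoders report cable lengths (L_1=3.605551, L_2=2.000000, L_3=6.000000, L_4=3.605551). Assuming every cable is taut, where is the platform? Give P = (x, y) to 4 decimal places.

circle eqns → linear via eq_j − eq_1; set k_j = A_j·A_j − L_j²
k_1 = 0.0000+16.0000−13.0000 = 3.0000
-6.0000·x + 8.0000·y = k_1−k_2 = -2.0000
-6.0000·x − 8.0000·y = k_1−k_3 = -34.0000
0.0000·x + 8.0000·y = k_1−k_4 = 16.0000
solve first two rows → x=3.0000, y=2.0000
check cable 4: ‖A_4−P‖² = 13.0000 ≈ L_4² = 13.0000 ✓

(3.0000, 2.0000)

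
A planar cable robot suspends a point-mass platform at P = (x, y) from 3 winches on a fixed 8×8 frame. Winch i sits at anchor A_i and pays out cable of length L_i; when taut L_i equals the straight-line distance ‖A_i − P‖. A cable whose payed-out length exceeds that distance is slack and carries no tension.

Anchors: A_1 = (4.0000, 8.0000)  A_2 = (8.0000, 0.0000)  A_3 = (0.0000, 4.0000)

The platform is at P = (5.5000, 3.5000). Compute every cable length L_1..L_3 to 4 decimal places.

(4.7434, 4.3012, 5.5227)

L_1 = √((4.0000−5.5000)² + (8.0000−3.5000)²) = 4.7434
L_2 = √((8.0000−5.5000)² + (0.0000−3.5000)²) = 4.3012
L_3 = √((0.0000−5.5000)² + (4.0000−3.5000)²) = 5.5227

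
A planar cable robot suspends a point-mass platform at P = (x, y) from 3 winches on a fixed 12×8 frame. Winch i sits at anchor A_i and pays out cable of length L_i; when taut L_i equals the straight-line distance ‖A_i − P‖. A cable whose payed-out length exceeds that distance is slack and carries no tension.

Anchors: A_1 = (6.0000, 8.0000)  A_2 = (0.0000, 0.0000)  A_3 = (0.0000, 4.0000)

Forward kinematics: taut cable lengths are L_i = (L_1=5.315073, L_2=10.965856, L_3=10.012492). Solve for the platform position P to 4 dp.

(10.0000, 4.5000)

circle eqns → linear via eq_j − eq_1; set c_j = A_j·A_j − L_j²
c_1 = 36.0000+64.0000−28.2500 = 71.7500
12.0000·x + 16.0000·y = c_1−c_2 = 192.0000
12.0000·x + 8.0000·y = c_1−c_3 = 156.0000
solve first two rows → x=10.0000, y=4.5000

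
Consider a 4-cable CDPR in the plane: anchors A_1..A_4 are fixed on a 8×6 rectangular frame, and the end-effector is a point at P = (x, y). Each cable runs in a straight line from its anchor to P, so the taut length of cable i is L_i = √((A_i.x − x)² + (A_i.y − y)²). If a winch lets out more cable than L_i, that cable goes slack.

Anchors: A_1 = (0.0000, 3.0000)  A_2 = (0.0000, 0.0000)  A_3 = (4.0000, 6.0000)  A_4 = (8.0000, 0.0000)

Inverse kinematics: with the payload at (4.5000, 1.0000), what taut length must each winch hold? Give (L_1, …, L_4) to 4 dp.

L_1 = √((0.0000−4.5000)² + (3.0000−1.0000)²) = 4.9244
L_2 = √((0.0000−4.5000)² + (0.0000−1.0000)²) = 4.6098
L_3 = √((4.0000−4.5000)² + (6.0000−1.0000)²) = 5.0249
L_4 = √((8.0000−4.5000)² + (0.0000−1.0000)²) = 3.6401

(4.9244, 4.6098, 5.0249, 3.6401)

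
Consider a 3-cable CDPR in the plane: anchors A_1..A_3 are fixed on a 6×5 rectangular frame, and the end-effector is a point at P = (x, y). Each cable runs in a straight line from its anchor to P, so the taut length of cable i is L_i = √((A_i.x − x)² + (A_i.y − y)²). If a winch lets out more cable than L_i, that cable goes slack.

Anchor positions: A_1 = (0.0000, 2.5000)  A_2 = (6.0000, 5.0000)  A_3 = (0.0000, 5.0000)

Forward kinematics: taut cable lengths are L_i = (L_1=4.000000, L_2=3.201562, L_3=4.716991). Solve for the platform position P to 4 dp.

expand ‖A_i−P‖²=L_i² and subtract eq 1 (q_i ≔ ‖A_i‖²−L_i²)
q_1 = 0.0000+6.2500−16.0000 = -9.7500
eq1−eq2 → [-12.0000  -5.0000]·P = -60.5000
eq1−eq3 → [0.0000  -5.0000]·P = -12.5000
2×2 solve → P = (4.0000, 2.5000)

(4.0000, 2.5000)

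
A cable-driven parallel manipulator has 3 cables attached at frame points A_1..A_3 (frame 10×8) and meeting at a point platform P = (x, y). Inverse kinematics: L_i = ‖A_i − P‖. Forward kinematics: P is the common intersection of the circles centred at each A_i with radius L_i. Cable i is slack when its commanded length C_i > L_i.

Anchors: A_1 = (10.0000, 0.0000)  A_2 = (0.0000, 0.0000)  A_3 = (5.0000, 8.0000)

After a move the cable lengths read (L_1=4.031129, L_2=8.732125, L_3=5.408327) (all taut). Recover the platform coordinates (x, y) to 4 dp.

expand ‖A_i−P‖²=L_i² and subtract eq 1 (k_i ≔ ‖A_i‖²−L_i²)
k_1 = 100.0000+0.0000−16.2500 = 83.7500
eq1−eq2 → [20.0000  0.0000]·P = 160.0000
eq1−eq3 → [10.0000  -16.0000]·P = 24.0000
2×2 solve → P = (8.0000, 3.5000)

(8.0000, 3.5000)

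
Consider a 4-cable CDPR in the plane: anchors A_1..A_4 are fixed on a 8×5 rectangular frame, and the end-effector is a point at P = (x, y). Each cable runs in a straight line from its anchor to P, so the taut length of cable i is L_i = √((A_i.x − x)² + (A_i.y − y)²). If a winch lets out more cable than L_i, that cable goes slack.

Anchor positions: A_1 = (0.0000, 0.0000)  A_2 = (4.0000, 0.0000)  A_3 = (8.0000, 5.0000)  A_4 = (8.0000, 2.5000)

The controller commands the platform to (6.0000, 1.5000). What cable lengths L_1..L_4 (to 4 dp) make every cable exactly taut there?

L_1 = √((0.0000−6.0000)² + (0.0000−1.5000)²) = 6.1847
L_2 = √((4.0000−6.0000)² + (0.0000−1.5000)²) = 2.5000
L_3 = √((8.0000−6.0000)² + (5.0000−1.5000)²) = 4.0311
L_4 = √((8.0000−6.0000)² + (2.5000−1.5000)²) = 2.2361

(6.1847, 2.5000, 4.0311, 2.2361)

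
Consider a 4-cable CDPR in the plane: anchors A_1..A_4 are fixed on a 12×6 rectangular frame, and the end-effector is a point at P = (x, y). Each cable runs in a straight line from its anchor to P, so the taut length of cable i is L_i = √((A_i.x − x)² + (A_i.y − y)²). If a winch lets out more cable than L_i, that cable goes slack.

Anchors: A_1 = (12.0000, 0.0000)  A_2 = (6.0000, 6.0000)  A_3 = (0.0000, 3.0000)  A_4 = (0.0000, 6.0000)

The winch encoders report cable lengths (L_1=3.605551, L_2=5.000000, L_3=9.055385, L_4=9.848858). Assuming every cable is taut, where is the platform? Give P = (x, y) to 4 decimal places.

expand ‖A_i−P‖²=L_i² and subtract eq 1 (c_i ≔ ‖A_i‖²−L_i²)
c_1 = 144.0000+0.0000−13.0000 = 131.0000
eq1−eq2 → [12.0000  -12.0000]·P = 84.0000
eq1−eq3 → [24.0000  -6.0000]·P = 204.0000
eq1−eq4 → [24.0000  -12.0000]·P = 192.0000
2×2 solve → P = (9.0000, 2.0000)
check cable 4: ‖A_4−P‖² = 97.0000 ≈ L_4² = 97.0000 ✓

(9.0000, 2.0000)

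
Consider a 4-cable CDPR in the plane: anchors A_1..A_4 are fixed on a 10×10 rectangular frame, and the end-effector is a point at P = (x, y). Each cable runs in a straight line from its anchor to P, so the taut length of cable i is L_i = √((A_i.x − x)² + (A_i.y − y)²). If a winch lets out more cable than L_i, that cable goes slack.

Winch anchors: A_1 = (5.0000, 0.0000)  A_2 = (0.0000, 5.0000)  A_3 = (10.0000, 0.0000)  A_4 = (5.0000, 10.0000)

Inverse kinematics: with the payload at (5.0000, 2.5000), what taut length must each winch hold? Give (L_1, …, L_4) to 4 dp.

(2.5000, 5.5902, 5.5902, 7.5000)

cable 1: Δx=0.0000, Δy=-2.5000; L_1 = √(Δx²+Δy²) = 2.5000
cable 2: Δx=-5.0000, Δy=2.5000; L_2 = √(Δx²+Δy²) = 5.5902
cable 3: Δx=5.0000, Δy=-2.5000; L_3 = √(Δx²+Δy²) = 5.5902
cable 4: Δx=0.0000, Δy=7.5000; L_4 = √(Δx²+Δy²) = 7.5000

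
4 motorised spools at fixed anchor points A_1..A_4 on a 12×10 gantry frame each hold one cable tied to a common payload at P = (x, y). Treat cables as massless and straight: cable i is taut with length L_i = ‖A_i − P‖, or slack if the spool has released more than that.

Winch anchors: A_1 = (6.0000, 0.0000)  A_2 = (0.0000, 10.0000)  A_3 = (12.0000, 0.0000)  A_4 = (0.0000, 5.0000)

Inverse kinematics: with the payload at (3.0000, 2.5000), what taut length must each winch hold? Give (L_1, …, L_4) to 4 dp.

L_1 = √((6.0000−3.0000)² + (0.0000−2.5000)²) = 3.9051
L_2 = √((0.0000−3.0000)² + (10.0000−2.5000)²) = 8.0777
L_3 = √((12.0000−3.0000)² + (0.0000−2.5000)²) = 9.3408
L_4 = √((0.0000−3.0000)² + (5.0000−2.5000)²) = 3.9051

(3.9051, 8.0777, 9.3408, 3.9051)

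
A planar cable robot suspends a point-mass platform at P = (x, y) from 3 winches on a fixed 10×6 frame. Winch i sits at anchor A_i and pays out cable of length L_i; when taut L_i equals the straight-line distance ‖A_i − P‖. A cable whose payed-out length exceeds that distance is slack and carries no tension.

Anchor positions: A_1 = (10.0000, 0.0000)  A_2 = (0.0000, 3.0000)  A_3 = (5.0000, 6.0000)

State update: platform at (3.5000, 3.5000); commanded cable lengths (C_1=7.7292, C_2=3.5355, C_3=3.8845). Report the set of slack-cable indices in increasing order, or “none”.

i=1: geometric 7.3824 vs commanded 7.7292 ⇒ slack
i=2: geometric 3.5355 vs commanded 3.5355 ⇒ taut
i=3: geometric 2.9155 vs commanded 3.8845 ⇒ slack

1, 3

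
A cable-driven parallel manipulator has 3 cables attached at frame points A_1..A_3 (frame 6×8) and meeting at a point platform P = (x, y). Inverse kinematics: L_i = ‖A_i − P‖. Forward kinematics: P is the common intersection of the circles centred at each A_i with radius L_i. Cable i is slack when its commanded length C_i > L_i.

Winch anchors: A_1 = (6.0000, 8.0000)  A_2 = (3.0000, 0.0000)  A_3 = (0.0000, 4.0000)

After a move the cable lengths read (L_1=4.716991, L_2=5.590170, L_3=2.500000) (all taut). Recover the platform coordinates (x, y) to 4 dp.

expand ‖A_i−P‖²=L_i² and subtract eq 1 (k_i ≔ ‖A_i‖²−L_i²)
k_1 = 36.0000+64.0000−22.2500 = 77.7500
eq1−eq2 → [6.0000  16.0000]·P = 100.0000
eq1−eq3 → [12.0000  8.0000]·P = 68.0000
2×2 solve → P = (2.0000, 5.5000)

(2.0000, 5.5000)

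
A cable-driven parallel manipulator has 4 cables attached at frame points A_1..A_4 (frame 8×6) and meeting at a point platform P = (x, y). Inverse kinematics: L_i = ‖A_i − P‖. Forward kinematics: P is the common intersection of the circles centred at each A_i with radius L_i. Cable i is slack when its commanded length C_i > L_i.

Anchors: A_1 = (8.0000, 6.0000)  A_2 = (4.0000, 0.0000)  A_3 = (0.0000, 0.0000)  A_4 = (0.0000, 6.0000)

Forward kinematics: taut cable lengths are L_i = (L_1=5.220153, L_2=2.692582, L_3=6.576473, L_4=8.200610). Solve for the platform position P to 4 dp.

(6.5000, 1.0000)

each cable: (A_i−P)·(A_i−P) = L_i²; let q_i = ‖A_i‖²−L_i²
q_1 = 64.0000+36.0000−27.2500 = 72.7500
row 1: 8.0000x + 12.0000y = 64.0000  (q_2=8.7500)
row 2: 16.0000x + 12.0000y = 116.0000  (q_3=-43.2500)
row 3: 16.0000x + 0.0000y = 104.0000  (q_4=-31.2500)
Cramer on rows 1–2 → x = 6.5000, y = 1.0000
check cable 4: ‖A_4−P‖² = 67.2500 ≈ L_4² = 67.2500 ✓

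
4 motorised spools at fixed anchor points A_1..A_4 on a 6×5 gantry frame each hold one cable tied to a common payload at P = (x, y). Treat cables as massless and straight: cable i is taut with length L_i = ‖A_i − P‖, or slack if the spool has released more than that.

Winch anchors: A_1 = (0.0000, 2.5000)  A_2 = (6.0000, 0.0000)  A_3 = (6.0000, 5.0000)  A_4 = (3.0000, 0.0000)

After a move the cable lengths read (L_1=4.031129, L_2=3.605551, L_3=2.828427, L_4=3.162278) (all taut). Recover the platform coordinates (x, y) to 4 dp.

(4.0000, 3.0000)

each cable: (A_i−P)·(A_i−P) = L_i²; let c_i = ‖A_i‖²−L_i²
c_1 = 0.0000+6.2500−16.2500 = -10.0000
row 1: -12.0000x + 5.0000y = -33.0000  (c_2=23.0000)
row 2: -12.0000x − 5.0000y = -63.0000  (c_3=53.0000)
row 3: -6.0000x + 5.0000y = -9.0000  (c_4=-1.0000)
Cramer on rows 1–2 → x = 4.0000, y = 3.0000
check cable 4: ‖A_4−P‖² = 10.0000 ≈ L_4² = 10.0000 ✓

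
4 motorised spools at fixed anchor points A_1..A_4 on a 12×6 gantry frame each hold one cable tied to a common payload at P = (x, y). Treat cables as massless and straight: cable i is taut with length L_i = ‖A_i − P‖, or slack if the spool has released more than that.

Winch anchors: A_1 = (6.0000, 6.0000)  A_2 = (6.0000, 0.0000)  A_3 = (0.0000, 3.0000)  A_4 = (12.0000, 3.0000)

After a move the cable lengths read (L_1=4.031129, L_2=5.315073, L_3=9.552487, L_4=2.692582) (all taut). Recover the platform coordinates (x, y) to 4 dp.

expand ‖A_i−P‖²=L_i² and subtract eq 1 (c_i ≔ ‖A_i‖²−L_i²)
c_1 = 36.0000+36.0000−16.2500 = 55.7500
eq1−eq2 → [0.0000  12.0000]·P = 48.0000
eq1−eq3 → [12.0000  6.0000]·P = 138.0000
eq1−eq4 → [-12.0000  6.0000]·P = -90.0000
2×2 solve → P = (9.5000, 4.0000)
check cable 4: ‖A_4−P‖² = 7.2500 ≈ L_4² = 7.2500 ✓

(9.5000, 4.0000)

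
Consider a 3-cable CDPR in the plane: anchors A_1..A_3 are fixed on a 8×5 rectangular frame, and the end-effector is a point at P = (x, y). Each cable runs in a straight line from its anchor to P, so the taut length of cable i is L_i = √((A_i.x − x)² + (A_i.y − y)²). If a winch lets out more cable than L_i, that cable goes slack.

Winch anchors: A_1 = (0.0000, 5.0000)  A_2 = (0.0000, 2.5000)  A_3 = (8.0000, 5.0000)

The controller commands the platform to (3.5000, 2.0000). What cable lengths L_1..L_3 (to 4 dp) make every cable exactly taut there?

L_1: Δ = A_1−P = (-3.5000, 3.0000) → ‖Δ‖ = √21.2500 = 4.6098
L_2: Δ = A_2−P = (-3.5000, 0.5000) → ‖Δ‖ = √12.5000 = 3.5355
L_3: Δ = A_3−P = (4.5000, 3.0000) → ‖Δ‖ = √29.2500 = 5.4083

(4.6098, 3.5355, 5.4083)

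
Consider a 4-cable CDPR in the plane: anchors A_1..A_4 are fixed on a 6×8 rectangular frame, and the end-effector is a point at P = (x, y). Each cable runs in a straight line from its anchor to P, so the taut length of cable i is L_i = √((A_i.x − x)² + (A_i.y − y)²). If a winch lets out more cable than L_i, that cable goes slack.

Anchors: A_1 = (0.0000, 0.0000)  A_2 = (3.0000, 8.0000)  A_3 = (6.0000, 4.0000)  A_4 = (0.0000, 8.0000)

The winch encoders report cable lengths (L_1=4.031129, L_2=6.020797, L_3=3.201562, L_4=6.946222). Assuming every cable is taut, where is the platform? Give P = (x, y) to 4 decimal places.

circle eqns → linear via eq_j − eq_1; set q_j = A_j·A_j − L_j²
q_1 = 0.0000+0.0000−16.2500 = -16.2500
-6.0000·x − 16.0000·y = q_1−q_2 = -53.0000
-12.0000·x − 8.0000·y = q_1−q_3 = -58.0000
0.0000·x − 16.0000·y = q_1−q_4 = -32.0000
solve first two rows → x=3.5000, y=2.0000
check cable 4: ‖A_4−P‖² = 48.2500 ≈ L_4² = 48.2500 ✓

(3.5000, 2.0000)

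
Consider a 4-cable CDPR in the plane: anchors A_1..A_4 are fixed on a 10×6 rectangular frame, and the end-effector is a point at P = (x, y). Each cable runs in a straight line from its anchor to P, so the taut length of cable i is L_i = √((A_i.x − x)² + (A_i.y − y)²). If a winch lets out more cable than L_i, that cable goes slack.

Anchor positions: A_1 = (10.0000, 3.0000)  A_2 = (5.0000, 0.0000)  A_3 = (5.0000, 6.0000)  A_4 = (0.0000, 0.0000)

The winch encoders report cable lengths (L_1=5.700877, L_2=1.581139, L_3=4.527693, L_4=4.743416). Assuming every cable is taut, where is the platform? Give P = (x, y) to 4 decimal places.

(4.5000, 1.5000)

circle eqns → linear via eq_j − eq_1; set c_j = A_j·A_j − L_j²
c_1 = 100.0000+9.0000−32.5000 = 76.5000
10.0000·x + 6.0000·y = c_1−c_2 = 54.0000
10.0000·x − 6.0000·y = c_1−c_3 = 36.0000
20.0000·x + 6.0000·y = c_1−c_4 = 99.0000
solve first two rows → x=4.5000, y=1.5000
check cable 4: ‖A_4−P‖² = 22.5000 ≈ L_4² = 22.5000 ✓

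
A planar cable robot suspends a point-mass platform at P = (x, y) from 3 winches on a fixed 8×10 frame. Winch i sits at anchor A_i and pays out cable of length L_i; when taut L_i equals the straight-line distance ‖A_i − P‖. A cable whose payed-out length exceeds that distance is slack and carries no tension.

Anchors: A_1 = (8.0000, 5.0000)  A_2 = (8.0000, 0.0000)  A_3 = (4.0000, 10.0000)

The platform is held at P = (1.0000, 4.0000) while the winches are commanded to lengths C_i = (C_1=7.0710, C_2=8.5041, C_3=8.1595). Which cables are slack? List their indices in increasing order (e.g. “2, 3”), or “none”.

cable 1: L_1 = ‖A_1−P‖ = 7.0711;  C_1 = 7.0710 → taut
cable 2: L_2 = ‖A_2−P‖ = 8.0623;  C_2 = 8.5041 → slack
cable 3: L_3 = ‖A_3−P‖ = 6.7082;  C_3 = 8.1595 → slack

2, 3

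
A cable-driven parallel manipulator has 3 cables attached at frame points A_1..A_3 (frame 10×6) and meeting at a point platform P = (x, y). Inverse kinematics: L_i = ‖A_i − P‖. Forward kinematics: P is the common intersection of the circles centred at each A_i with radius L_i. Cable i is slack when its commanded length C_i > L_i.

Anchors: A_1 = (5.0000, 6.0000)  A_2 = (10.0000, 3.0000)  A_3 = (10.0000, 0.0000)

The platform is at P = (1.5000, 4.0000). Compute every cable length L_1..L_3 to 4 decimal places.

L_1 = √((5.0000−1.5000)² + (6.0000−4.0000)²) = 4.0311
L_2 = √((10.0000−1.5000)² + (3.0000−4.0000)²) = 8.5586
L_3 = √((10.0000−1.5000)² + (0.0000−4.0000)²) = 9.3941

(4.0311, 8.5586, 9.3941)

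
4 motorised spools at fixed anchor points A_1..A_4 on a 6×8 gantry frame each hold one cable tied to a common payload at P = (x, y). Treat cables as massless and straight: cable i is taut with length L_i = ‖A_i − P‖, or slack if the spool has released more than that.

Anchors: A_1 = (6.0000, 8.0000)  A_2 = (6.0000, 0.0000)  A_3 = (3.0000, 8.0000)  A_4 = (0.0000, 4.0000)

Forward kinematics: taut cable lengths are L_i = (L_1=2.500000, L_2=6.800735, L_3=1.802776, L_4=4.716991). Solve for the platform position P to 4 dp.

circle eqns → linear via eq_j − eq_1; set q_j = A_j·A_j − L_j²
q_1 = 36.0000+64.0000−6.2500 = 93.7500
0.0000·x + 16.0000·y = q_1−q_2 = 104.0000
6.0000·x + 0.0000·y = q_1−q_3 = 24.0000
12.0000·x + 8.0000·y = q_1−q_4 = 100.0000
solve first two rows → x=4.0000, y=6.5000
check cable 4: ‖A_4−P‖² = 22.2500 ≈ L_4² = 22.2500 ✓

(4.0000, 6.5000)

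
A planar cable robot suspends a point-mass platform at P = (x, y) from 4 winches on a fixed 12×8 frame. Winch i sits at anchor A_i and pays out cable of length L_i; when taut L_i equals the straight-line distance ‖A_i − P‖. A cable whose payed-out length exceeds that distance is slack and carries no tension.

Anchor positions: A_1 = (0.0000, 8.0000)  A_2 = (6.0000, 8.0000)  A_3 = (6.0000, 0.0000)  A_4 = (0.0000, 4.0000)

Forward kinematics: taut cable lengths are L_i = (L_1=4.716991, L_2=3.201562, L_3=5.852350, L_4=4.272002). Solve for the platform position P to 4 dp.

(4.0000, 5.5000)

each cable: (A_i−P)·(A_i−P) = L_i²; let q_i = ‖A_i‖²−L_i²
q_1 = 0.0000+64.0000−22.2500 = 41.7500
row 1: -12.0000x + 0.0000y = -48.0000  (q_2=89.7500)
row 2: -12.0000x + 16.0000y = 40.0000  (q_3=1.7500)
row 3: 0.0000x + 8.0000y = 44.0000  (q_4=-2.2500)
Cramer on rows 1–2 → x = 4.0000, y = 5.5000
check cable 4: ‖A_4−P‖² = 18.2500 ≈ L_4² = 18.2500 ✓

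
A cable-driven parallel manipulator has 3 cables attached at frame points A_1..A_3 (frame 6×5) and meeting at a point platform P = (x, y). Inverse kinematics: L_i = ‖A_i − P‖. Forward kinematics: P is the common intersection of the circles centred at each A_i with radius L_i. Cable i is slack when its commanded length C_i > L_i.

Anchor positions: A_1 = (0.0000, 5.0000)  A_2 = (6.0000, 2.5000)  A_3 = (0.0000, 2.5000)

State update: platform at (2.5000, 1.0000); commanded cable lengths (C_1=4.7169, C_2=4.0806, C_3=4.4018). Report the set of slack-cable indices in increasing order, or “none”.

2, 3

cable 1: L_1 = ‖A_1−P‖ = 4.7170;  C_1 = 4.7169 → taut
cable 2: L_2 = ‖A_2−P‖ = 3.8079;  C_2 = 4.0806 → slack
cable 3: L_3 = ‖A_3−P‖ = 2.9155;  C_3 = 4.4018 → slack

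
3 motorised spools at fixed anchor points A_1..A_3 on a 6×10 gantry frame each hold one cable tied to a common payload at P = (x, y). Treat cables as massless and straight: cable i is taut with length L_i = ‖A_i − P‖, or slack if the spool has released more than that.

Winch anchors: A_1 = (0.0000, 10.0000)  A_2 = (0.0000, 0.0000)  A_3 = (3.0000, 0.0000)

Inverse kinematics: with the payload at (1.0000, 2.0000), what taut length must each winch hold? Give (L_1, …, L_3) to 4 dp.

(8.0623, 2.2361, 2.8284)

L_1: Δ = A_1−P = (-1.0000, 8.0000) → ‖Δ‖ = √65.0000 = 8.0623
L_2: Δ = A_2−P = (-1.0000, -2.0000) → ‖Δ‖ = √5.0000 = 2.2361
L_3: Δ = A_3−P = (2.0000, -2.0000) → ‖Δ‖ = √8.0000 = 2.8284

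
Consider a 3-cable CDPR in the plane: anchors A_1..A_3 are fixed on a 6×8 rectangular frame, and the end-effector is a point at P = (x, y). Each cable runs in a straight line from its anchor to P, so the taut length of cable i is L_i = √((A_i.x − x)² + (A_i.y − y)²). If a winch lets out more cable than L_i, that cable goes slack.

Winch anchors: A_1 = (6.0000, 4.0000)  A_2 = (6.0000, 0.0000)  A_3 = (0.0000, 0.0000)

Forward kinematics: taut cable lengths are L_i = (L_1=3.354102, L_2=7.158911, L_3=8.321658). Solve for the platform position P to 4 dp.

expand ‖A_i−P‖²=L_i² and subtract eq 1 (q_i ≔ ‖A_i‖²−L_i²)
q_1 = 36.0000+16.0000−11.2500 = 40.7500
eq1−eq2 → [0.0000  8.0000]·P = 56.0000
eq1−eq3 → [12.0000  8.0000]·P = 110.0000
2×2 solve → P = (4.5000, 7.0000)

(4.5000, 7.0000)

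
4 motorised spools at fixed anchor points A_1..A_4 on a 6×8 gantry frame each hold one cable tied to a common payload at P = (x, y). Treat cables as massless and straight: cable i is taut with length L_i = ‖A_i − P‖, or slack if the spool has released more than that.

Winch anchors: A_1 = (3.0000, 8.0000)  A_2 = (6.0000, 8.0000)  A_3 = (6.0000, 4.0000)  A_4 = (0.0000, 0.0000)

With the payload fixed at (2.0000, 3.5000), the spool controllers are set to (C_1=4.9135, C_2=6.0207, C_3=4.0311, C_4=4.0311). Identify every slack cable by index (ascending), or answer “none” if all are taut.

cable 1: √((1.0000)²+(4.5000)²)=4.6098, C_1=4.9135: slack
cable 2: √((4.0000)²+(4.5000)²)=6.0208, C_2=6.0207: taut
cable 3: √((4.0000)²+(0.5000)²)=4.0311, C_3=4.0311: taut
cable 4: √((-2.0000)²+(-3.5000)²)=4.0311, C_4=4.0311: taut

1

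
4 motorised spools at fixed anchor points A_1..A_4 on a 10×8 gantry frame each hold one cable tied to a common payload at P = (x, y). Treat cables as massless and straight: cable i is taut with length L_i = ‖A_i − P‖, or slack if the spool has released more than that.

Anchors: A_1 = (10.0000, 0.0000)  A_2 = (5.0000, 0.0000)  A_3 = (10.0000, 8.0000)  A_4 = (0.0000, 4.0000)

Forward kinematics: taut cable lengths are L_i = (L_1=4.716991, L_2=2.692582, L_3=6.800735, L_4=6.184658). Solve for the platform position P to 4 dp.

(6.0000, 2.5000)

each cable: (A_i−P)·(A_i−P) = L_i²; let c_i = ‖A_i‖²−L_i²
c_1 = 100.0000+0.0000−22.2500 = 77.7500
row 1: 10.0000x + 0.0000y = 60.0000  (c_2=17.7500)
row 2: 0.0000x − 16.0000y = -40.0000  (c_3=117.7500)
row 3: 20.0000x − 8.0000y = 100.0000  (c_4=-22.2500)
Cramer on rows 1–2 → x = 6.0000, y = 2.5000
check cable 4: ‖A_4−P‖² = 38.2500 ≈ L_4² = 38.2500 ✓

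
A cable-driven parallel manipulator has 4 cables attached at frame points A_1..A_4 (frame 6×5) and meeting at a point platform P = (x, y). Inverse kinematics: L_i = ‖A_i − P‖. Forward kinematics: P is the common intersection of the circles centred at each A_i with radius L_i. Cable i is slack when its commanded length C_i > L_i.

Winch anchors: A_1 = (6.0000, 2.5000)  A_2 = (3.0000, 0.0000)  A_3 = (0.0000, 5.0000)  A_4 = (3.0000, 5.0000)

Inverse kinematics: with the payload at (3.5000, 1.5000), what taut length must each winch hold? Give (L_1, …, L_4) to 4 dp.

(2.6926, 1.5811, 4.9497, 3.5355)

L_1 = √((6.0000−3.5000)² + (2.5000−1.5000)²) = 2.6926
L_2 = √((3.0000−3.5000)² + (0.0000−1.5000)²) = 1.5811
L_3 = √((0.0000−3.5000)² + (5.0000−1.5000)²) = 4.9497
L_4 = √((3.0000−3.5000)² + (5.0000−1.5000)²) = 3.5355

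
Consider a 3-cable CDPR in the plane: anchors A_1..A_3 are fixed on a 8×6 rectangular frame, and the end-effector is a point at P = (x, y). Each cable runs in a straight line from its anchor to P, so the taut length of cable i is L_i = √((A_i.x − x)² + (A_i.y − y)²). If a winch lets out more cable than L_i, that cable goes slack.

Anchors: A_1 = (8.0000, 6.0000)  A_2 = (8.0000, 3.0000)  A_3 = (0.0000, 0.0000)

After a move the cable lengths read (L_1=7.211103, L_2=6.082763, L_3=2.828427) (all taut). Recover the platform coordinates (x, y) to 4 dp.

circle eqns → linear via eq_j − eq_1; set c_j = A_j·A_j − L_j²
c_1 = 64.0000+36.0000−52.0000 = 48.0000
0.0000·x + 6.0000·y = c_1−c_2 = 12.0000
16.0000·x + 12.0000·y = c_1−c_3 = 56.0000
solve first two rows → x=2.0000, y=2.0000

(2.0000, 2.0000)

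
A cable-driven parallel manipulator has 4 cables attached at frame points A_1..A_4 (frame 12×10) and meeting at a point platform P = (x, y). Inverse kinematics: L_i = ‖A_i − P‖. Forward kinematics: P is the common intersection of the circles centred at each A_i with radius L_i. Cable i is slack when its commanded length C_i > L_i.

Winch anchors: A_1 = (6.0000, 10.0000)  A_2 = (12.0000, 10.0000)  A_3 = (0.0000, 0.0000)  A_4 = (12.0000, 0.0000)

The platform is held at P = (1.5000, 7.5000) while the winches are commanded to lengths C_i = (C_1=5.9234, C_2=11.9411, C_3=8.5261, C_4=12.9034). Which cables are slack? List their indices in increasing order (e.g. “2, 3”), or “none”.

1, 2, 3

i=1: geometric 5.1478 vs commanded 5.9234 ⇒ slack
i=2: geometric 10.7935 vs commanded 11.9411 ⇒ slack
i=3: geometric 7.6485 vs commanded 8.5261 ⇒ slack
i=4: geometric 12.9035 vs commanded 12.9034 ⇒ taut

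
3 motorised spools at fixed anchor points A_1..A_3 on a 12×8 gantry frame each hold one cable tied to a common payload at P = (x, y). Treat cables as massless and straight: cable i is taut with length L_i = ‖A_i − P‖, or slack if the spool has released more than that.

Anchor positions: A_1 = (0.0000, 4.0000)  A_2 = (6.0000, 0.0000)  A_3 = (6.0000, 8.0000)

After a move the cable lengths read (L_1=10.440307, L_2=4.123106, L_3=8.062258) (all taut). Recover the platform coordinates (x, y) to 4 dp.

(10.0000, 1.0000)

expand ‖A_i−P‖²=L_i² and subtract eq 1 (q_i ≔ ‖A_i‖²−L_i²)
q_1 = 0.0000+16.0000−109.0000 = -93.0000
eq1−eq2 → [-12.0000  8.0000]·P = -112.0000
eq1−eq3 → [-12.0000  -8.0000]·P = -128.0000
2×2 solve → P = (10.0000, 1.0000)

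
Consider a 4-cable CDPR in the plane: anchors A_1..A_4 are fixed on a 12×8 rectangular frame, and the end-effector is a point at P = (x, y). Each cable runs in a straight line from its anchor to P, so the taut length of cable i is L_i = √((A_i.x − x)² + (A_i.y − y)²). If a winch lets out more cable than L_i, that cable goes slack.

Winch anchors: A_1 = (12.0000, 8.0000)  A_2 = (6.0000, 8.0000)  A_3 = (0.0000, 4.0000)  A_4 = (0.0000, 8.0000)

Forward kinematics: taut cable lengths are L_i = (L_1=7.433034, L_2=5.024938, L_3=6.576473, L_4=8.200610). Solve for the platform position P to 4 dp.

circle eqns → linear via eq_j − eq_1; set q_j = A_j·A_j − L_j²
q_1 = 144.0000+64.0000−55.2500 = 152.7500
12.0000·x + 0.0000·y = q_1−q_2 = 78.0000
24.0000·x + 8.0000·y = q_1−q_3 = 180.0000
24.0000·x + 0.0000·y = q_1−q_4 = 156.0000
solve first two rows → x=6.5000, y=3.0000
check cable 4: ‖A_4−P‖² = 67.2500 ≈ L_4² = 67.2500 ✓

(6.5000, 3.0000)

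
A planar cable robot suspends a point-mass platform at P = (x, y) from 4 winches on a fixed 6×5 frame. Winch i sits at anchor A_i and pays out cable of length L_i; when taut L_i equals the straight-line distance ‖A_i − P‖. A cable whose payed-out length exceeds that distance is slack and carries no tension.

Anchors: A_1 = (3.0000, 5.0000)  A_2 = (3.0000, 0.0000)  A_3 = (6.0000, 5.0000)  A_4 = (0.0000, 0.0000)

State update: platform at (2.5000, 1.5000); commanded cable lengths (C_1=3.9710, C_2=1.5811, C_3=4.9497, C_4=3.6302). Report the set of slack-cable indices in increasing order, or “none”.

cable 1: √((0.5000)²+(3.5000)²)=3.5355, C_1=3.9710: slack
cable 2: √((0.5000)²+(-1.5000)²)=1.5811, C_2=1.5811: taut
cable 3: √((3.5000)²+(3.5000)²)=4.9497, C_3=4.9497: taut
cable 4: √((-2.5000)²+(-1.5000)²)=2.9155, C_4=3.6302: slack

1, 4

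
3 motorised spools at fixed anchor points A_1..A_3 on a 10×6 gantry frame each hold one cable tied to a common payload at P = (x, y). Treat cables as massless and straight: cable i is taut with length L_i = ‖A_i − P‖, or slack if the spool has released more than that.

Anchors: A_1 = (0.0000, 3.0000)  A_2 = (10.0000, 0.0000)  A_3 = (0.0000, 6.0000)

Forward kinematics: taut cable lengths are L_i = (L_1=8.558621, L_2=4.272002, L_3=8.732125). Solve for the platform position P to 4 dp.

expand ‖A_i−P‖²=L_i² and subtract eq 1 (k_i ≔ ‖A_i‖²−L_i²)
k_1 = 0.0000+9.0000−73.2500 = -64.2500
eq1−eq2 → [-20.0000  6.0000]·P = -146.0000
eq1−eq3 → [0.0000  -6.0000]·P = -24.0000
2×2 solve → P = (8.5000, 4.0000)

(8.5000, 4.0000)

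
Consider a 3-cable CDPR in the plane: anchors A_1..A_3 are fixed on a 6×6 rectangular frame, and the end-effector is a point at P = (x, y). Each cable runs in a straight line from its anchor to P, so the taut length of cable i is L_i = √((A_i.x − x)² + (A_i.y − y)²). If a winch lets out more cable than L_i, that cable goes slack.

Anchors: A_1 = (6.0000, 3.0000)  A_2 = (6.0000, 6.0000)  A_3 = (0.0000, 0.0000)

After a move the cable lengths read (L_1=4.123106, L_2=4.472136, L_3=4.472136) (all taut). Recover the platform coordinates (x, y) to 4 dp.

(2.0000, 4.0000)

circle eqns → linear via eq_j − eq_1; set k_j = A_j·A_j − L_j²
k_1 = 36.0000+9.0000−17.0000 = 28.0000
0.0000·x − 6.0000·y = k_1−k_2 = -24.0000
12.0000·x + 6.0000·y = k_1−k_3 = 48.0000
solve first two rows → x=2.0000, y=4.0000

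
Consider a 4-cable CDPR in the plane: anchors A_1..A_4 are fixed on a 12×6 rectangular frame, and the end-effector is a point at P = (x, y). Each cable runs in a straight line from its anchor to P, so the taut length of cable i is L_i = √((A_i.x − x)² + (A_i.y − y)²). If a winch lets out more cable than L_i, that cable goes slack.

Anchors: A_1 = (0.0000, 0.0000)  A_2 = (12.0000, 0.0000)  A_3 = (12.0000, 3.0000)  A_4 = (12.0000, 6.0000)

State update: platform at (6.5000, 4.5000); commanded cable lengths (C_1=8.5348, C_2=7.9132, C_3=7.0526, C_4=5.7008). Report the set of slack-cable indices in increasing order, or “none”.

1, 2, 3

cable 1: √((-6.5000)²+(-4.5000)²)=7.9057, C_1=8.5348: slack
cable 2: √((5.5000)²+(-4.5000)²)=7.1063, C_2=7.9132: slack
cable 3: √((5.5000)²+(-1.5000)²)=5.7009, C_3=7.0526: slack
cable 4: √((5.5000)²+(1.5000)²)=5.7009, C_4=5.7008: taut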